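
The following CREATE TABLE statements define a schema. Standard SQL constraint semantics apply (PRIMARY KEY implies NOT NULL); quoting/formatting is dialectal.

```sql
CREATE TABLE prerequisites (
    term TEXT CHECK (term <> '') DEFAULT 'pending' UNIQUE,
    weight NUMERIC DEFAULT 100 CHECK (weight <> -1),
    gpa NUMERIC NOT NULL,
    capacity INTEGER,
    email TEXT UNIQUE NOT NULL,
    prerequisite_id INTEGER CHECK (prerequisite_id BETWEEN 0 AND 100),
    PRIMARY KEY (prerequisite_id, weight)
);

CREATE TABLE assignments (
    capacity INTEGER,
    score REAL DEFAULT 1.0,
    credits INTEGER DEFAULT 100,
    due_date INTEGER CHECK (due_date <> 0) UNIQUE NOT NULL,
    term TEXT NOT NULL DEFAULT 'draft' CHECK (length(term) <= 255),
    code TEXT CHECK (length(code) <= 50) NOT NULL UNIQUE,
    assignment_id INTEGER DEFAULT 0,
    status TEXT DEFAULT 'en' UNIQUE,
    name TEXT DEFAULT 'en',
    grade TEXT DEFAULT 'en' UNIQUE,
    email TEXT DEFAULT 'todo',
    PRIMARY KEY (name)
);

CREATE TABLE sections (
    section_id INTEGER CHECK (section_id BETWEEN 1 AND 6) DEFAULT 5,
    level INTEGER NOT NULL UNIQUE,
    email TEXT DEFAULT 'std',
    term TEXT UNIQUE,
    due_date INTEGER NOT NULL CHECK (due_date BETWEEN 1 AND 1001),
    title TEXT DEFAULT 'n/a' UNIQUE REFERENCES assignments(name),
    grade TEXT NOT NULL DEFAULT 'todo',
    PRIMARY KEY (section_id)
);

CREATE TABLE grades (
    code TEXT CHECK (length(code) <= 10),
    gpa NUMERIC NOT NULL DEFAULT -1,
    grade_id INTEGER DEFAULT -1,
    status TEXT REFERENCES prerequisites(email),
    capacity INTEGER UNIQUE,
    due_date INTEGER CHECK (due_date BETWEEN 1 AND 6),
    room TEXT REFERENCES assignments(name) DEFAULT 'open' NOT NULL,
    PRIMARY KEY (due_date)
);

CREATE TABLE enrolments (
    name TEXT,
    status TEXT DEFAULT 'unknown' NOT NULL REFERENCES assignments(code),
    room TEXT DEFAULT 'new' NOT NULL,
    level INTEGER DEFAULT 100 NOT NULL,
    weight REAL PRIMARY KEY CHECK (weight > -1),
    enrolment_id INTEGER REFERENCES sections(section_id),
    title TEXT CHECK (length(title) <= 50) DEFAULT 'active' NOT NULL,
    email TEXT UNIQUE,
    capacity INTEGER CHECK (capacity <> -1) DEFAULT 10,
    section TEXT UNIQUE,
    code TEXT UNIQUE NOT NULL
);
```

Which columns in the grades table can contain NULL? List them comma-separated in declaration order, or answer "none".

code, grade_id, status, capacity

- code: CHECK does not forbid NULL (a CHECK constraint passes when its expression is NULL) → nullable.
- gpa: declared NOT NULL → not nullable.
- grade_id: DEFAULT only fills an omitted column; an explicit NULL is still allowed → nullable.
- status: a foreign key column may be NULL unless separately constrained → nullable.
- capacity: UNIQUE does not imply NOT NULL → nullable.
- due_date: part of the PRIMARY KEY, which implies NOT NULL → not nullable.
- room: declared NOT NULL → not nullable.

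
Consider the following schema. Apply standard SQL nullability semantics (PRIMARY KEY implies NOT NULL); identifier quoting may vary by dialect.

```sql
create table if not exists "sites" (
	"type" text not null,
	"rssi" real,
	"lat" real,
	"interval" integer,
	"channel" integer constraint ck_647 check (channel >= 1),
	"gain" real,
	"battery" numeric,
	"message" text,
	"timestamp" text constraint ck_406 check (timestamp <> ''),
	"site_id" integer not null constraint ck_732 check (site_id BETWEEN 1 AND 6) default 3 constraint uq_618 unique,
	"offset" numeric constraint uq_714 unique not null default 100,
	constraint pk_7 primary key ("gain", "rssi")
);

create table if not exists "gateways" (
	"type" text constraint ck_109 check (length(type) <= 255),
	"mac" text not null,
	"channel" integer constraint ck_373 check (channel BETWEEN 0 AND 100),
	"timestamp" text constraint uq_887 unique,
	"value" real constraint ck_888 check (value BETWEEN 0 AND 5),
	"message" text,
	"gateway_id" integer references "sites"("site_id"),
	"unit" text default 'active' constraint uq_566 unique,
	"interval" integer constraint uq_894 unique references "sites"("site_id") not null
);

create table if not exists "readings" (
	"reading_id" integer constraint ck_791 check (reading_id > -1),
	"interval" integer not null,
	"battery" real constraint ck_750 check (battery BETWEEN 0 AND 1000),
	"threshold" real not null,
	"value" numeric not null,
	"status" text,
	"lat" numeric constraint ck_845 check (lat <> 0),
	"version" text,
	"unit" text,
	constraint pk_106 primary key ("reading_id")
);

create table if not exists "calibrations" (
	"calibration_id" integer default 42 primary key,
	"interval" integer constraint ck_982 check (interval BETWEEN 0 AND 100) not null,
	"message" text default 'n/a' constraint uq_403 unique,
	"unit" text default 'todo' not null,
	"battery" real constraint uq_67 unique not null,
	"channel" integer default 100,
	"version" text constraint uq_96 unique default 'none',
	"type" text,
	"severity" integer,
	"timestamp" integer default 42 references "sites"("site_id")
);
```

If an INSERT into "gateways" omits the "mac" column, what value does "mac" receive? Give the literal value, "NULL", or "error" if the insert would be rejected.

mac has no DEFAULT clause.
Omitting it would insert NULL, but it is declared NOT NULL, so the INSERT fails.

error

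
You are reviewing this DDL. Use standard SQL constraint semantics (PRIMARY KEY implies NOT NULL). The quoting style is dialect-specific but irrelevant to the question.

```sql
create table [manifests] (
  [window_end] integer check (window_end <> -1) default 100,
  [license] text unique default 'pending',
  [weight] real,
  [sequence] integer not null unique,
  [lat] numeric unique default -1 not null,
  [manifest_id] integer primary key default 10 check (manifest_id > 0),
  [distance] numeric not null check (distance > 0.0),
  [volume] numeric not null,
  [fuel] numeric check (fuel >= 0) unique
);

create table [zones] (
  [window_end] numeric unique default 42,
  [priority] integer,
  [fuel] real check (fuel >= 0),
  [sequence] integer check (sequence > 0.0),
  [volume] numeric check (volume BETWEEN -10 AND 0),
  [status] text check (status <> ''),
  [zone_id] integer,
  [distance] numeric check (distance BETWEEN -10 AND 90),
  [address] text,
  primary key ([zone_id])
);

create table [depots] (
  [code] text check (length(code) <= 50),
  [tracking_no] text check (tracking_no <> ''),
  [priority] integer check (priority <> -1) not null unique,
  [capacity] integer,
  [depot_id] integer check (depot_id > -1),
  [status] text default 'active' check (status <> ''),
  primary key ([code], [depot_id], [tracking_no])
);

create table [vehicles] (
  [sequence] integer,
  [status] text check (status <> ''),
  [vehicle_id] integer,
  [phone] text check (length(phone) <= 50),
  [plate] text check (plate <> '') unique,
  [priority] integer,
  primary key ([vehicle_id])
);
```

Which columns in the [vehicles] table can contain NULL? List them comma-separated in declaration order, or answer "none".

sequence, status, phone, plate, priority

- sequence: no NOT NULL constraint applies → nullable.
- status: CHECK does not forbid NULL (a CHECK constraint passes when its expression is NULL) → nullable.
- vehicle_id: part of the PRIMARY KEY, which implies NOT NULL → not nullable.
- phone: CHECK does not forbid NULL (a CHECK constraint passes when its expression is NULL) → nullable.
- plate: CHECK does not forbid NULL (a CHECK constraint passes when its expression is NULL) → nullable.
- priority: no NOT NULL constraint applies → nullable.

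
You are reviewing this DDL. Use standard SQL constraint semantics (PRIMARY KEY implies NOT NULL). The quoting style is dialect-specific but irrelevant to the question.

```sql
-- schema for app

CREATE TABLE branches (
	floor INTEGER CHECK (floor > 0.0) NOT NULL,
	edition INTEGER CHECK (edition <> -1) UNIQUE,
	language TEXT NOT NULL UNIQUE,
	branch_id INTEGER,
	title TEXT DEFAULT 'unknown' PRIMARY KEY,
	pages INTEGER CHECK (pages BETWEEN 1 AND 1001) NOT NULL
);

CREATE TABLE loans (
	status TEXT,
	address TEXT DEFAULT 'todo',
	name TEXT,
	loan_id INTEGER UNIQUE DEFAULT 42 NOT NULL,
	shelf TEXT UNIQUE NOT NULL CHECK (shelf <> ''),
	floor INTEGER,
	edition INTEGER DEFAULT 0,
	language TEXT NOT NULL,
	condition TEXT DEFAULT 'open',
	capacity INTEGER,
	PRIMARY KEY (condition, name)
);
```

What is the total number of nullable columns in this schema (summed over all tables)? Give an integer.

branches: 2 nullable (edition, branch_id — PK (title) and explicit NOT NULL columns excluded).
loans: 5 nullable (status, address, floor, edition, capacity — PK (condition, name) and explicit NOT NULL columns excluded).
Total: 2 + 5 = 7.

7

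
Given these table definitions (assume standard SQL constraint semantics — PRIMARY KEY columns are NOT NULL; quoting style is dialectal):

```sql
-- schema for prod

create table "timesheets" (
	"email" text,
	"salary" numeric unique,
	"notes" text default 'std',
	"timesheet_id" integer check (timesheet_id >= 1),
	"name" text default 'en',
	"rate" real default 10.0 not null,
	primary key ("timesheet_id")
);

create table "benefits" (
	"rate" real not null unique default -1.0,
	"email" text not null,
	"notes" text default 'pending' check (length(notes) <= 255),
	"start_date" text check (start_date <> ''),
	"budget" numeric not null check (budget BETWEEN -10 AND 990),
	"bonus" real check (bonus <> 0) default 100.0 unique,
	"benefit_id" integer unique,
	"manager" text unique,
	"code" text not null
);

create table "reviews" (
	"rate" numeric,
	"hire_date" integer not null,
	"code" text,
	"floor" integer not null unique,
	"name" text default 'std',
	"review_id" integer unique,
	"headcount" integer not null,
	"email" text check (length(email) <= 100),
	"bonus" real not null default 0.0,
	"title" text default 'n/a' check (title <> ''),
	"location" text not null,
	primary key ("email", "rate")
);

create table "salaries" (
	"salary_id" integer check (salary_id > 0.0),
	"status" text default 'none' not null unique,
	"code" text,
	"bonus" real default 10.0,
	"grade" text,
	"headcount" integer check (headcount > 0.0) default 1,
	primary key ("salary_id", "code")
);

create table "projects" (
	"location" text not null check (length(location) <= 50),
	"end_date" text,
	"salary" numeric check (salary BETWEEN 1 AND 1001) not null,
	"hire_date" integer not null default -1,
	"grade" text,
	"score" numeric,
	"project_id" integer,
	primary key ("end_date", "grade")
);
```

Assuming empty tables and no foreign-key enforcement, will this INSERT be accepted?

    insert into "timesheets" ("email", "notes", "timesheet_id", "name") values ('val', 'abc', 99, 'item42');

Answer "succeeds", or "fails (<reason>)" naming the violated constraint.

succeeds

NOT NULL columns: rate defaults to 10.0; timesheet_id is supplied.
CHECK constraints: 99 satisfies (timesheet_id >= 1).
No constraint is violated.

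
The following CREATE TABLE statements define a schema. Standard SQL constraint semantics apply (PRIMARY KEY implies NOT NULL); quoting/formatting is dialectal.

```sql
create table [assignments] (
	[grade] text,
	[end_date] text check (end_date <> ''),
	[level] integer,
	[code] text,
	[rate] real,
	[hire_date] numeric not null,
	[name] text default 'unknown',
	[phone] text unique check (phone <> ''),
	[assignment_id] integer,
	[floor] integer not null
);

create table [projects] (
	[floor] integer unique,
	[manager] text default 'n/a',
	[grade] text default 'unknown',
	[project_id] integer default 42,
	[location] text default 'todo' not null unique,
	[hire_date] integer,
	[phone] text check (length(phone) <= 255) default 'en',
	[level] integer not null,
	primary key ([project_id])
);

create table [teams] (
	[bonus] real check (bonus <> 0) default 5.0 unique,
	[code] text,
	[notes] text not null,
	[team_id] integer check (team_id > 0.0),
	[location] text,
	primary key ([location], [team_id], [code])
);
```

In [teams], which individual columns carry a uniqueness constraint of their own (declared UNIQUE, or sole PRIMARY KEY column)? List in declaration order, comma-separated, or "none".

- bonus: declared UNIQUE → unique.
- code: part of a composite PRIMARY KEY — only the tuple is unique, not this column on its own.
- notes: no UNIQUE or single-column PK constraint.
- team_id: part of a composite PRIMARY KEY — only the tuple is unique, not this column on its own.
- location: part of a composite PRIMARY KEY — only the tuple is unique, not this column on its own.

bonus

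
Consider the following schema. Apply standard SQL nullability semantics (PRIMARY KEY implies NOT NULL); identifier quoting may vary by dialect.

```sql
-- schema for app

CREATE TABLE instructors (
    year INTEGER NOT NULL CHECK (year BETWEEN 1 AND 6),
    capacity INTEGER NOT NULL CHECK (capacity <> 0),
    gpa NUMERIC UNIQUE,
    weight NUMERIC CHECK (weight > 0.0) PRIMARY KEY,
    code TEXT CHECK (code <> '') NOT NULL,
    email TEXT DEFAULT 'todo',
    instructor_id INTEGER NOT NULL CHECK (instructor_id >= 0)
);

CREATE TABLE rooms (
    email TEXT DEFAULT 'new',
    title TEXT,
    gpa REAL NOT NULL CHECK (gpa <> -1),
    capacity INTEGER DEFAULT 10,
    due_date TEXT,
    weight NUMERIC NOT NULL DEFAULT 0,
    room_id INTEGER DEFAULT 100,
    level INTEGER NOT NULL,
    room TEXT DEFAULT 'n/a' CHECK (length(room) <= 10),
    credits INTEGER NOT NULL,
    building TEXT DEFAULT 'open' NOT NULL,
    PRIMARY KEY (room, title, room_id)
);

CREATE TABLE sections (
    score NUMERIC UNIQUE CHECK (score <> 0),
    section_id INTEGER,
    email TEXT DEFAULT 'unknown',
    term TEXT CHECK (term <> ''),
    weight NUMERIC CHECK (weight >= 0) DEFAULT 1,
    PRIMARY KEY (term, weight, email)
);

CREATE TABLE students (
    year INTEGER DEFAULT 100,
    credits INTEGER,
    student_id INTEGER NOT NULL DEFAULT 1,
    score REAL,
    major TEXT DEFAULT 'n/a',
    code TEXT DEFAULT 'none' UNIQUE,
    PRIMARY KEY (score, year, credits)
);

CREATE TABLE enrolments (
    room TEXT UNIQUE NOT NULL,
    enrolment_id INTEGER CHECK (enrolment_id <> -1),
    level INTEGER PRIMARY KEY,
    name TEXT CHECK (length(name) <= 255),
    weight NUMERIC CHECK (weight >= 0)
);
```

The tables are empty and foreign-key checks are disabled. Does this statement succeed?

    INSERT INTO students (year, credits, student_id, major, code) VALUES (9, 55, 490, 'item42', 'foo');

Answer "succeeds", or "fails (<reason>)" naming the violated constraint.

score is omitted from the column list and has no DEFAULT, so it would receive NULL.
But score is part of the PRIMARY KEY (implied NOT NULL).

fails (NOT NULL on score)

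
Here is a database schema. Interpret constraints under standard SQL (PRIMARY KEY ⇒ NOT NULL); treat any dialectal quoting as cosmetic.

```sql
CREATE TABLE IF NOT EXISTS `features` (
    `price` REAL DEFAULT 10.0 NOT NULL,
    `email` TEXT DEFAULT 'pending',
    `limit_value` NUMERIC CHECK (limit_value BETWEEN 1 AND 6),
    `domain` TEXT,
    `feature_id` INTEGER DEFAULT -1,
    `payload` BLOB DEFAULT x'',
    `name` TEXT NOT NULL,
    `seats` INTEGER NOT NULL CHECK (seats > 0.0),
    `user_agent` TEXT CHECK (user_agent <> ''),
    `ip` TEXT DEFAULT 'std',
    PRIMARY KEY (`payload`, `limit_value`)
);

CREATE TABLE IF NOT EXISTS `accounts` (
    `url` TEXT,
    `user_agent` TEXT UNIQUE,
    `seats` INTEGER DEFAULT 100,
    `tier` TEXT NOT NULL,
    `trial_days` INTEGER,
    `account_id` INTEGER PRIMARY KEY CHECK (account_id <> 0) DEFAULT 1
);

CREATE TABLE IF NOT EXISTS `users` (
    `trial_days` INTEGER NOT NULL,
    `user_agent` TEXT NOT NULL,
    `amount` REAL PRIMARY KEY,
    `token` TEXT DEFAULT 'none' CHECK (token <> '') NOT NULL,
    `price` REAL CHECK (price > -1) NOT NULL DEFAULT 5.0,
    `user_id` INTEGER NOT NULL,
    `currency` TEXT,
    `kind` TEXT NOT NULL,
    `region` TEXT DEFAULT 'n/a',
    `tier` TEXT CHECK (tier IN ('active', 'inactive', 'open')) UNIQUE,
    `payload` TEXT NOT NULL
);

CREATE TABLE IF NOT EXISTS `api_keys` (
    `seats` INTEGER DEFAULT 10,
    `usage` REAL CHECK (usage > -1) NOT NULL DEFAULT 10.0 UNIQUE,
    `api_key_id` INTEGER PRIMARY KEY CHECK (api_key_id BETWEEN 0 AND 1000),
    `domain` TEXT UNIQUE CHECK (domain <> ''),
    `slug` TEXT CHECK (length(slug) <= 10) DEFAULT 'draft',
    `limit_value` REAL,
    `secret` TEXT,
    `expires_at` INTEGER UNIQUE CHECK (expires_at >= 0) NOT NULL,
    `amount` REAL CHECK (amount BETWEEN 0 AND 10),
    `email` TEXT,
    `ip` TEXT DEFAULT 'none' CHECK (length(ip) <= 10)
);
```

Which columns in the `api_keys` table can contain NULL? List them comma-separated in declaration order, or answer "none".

- seats: DEFAULT only fills an omitted column; an explicit NULL is still allowed → nullable.
- usage: declared NOT NULL → not nullable.
- api_key_id: part of the PRIMARY KEY, which implies NOT NULL → not nullable.
- domain: CHECK does not forbid NULL (a CHECK constraint passes when its expression is NULL) → nullable.
- slug: CHECK does not forbid NULL (a CHECK constraint passes when its expression is NULL) → nullable.
- limit_value: no NOT NULL constraint applies → nullable.
- secret: no NOT NULL constraint applies → nullable.
- expires_at: declared NOT NULL → not nullable.
- amount: CHECK does not forbid NULL (a CHECK constraint passes when its expression is NULL) → nullable.
- email: no NOT NULL constraint applies → nullable.
- ip: CHECK does not forbid NULL (a CHECK constraint passes when its expression is NULL) → nullable.

seats, domain, slug, limit_value, secret, amount, email, ip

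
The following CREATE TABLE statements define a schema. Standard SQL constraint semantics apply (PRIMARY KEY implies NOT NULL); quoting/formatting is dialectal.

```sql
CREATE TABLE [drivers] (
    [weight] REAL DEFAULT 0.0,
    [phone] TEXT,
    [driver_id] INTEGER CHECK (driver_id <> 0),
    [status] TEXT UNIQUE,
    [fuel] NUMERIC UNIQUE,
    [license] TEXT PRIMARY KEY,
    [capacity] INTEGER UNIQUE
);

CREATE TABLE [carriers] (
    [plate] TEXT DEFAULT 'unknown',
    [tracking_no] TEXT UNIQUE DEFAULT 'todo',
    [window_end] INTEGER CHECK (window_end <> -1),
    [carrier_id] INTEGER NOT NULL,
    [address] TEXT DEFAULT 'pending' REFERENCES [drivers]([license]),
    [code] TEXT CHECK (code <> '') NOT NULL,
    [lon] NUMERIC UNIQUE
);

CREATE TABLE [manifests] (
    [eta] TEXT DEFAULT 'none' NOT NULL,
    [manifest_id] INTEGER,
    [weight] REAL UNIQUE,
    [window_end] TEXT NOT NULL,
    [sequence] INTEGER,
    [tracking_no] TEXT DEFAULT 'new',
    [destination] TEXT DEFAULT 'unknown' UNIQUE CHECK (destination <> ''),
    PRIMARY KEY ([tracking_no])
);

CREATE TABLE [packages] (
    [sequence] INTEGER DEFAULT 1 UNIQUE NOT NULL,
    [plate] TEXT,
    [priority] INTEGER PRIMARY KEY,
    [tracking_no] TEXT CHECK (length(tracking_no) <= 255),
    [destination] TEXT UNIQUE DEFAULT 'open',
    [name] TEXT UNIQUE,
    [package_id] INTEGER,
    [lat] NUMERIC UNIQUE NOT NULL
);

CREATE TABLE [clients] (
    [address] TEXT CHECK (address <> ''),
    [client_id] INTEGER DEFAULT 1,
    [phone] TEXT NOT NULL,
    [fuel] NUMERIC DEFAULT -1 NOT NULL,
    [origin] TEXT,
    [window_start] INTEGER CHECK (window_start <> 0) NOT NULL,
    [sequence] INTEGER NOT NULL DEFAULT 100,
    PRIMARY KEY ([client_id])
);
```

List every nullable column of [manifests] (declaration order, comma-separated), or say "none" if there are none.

manifest_id, weight, sequence, destination

- eta: declared NOT NULL → not nullable.
- manifest_id: no NOT NULL constraint applies → nullable.
- weight: UNIQUE does not imply NOT NULL → nullable.
- window_end: declared NOT NULL → not nullable.
- sequence: no NOT NULL constraint applies → nullable.
- tracking_no: part of the PRIMARY KEY, which implies NOT NULL → not nullable.
- destination: CHECK does not forbid NULL (a CHECK constraint passes when its expression is NULL) → nullable.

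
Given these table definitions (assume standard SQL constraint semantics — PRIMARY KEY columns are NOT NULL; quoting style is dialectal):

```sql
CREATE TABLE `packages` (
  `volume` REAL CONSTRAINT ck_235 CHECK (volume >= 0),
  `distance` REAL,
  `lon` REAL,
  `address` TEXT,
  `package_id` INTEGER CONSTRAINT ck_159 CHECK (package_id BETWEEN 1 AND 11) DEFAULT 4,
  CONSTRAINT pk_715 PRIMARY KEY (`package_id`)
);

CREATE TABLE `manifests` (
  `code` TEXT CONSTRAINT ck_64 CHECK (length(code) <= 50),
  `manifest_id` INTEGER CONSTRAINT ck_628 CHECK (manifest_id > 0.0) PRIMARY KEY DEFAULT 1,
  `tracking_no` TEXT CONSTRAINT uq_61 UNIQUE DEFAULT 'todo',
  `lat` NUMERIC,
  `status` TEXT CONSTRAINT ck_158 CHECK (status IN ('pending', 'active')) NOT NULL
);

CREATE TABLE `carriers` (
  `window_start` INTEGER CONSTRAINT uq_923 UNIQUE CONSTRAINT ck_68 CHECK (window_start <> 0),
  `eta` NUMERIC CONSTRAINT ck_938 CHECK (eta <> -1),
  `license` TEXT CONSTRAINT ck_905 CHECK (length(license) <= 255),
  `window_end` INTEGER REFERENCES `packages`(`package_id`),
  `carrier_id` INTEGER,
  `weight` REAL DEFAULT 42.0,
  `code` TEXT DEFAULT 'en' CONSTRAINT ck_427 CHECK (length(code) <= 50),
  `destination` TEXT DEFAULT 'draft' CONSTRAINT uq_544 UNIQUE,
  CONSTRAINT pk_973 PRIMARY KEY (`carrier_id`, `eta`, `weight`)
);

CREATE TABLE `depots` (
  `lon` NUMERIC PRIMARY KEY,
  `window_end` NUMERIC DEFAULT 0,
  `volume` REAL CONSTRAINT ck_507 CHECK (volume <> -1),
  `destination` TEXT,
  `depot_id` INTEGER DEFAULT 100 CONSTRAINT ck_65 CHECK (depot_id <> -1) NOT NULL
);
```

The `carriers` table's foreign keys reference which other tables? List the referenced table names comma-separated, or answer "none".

packages

- window_end REFERENCES packages(package_id).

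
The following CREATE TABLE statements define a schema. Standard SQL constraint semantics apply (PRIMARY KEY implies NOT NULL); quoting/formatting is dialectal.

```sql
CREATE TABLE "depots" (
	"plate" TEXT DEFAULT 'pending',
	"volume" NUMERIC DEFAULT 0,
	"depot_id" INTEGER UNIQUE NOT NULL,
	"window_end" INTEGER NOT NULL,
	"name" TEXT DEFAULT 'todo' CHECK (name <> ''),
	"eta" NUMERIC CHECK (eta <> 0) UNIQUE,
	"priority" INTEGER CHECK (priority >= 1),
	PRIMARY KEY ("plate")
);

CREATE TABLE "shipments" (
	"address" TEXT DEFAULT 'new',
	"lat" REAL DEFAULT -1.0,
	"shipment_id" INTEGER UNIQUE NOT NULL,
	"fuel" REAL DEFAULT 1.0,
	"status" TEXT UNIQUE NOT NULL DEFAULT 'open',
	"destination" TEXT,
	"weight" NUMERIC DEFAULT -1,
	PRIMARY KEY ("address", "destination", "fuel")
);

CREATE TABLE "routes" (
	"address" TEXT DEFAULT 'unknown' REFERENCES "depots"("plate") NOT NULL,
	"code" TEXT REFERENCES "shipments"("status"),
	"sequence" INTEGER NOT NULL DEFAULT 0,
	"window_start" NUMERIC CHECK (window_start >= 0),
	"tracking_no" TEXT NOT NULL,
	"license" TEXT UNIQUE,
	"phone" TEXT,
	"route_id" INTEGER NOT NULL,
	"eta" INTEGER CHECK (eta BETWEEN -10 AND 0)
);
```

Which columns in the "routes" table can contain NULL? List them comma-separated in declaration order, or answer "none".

- address: declared NOT NULL → not nullable.
- code: a foreign key column may be NULL unless separately constrained → nullable.
- sequence: declared NOT NULL → not nullable.
- window_start: CHECK does not forbid NULL (a CHECK constraint passes when its expression is NULL) → nullable.
- tracking_no: declared NOT NULL → not nullable.
- license: UNIQUE does not imply NOT NULL → nullable.
- phone: no NOT NULL constraint applies → nullable.
- route_id: declared NOT NULL → not nullable.
- eta: CHECK does not forbid NULL (a CHECK constraint passes when its expression is NULL) → nullable.

code, window_start, license, phone, eta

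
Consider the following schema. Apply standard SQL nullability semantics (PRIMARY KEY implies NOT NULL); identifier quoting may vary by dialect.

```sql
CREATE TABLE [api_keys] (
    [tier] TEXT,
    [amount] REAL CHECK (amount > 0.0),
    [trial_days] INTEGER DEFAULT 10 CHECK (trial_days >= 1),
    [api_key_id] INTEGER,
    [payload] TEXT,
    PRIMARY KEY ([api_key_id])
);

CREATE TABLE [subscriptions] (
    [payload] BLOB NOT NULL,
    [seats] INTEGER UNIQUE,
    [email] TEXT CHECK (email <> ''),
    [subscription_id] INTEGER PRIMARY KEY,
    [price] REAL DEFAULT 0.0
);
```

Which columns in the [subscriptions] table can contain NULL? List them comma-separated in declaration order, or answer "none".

seats, email, price

- payload: declared NOT NULL → not nullable.
- seats: UNIQUE does not imply NOT NULL → nullable.
- email: CHECK does not forbid NULL (a CHECK constraint passes when its expression is NULL) → nullable.
- subscription_id: part of the PRIMARY KEY, which implies NOT NULL → not nullable.
- price: DEFAULT only fills an omitted column; an explicit NULL is still allowed → nullable.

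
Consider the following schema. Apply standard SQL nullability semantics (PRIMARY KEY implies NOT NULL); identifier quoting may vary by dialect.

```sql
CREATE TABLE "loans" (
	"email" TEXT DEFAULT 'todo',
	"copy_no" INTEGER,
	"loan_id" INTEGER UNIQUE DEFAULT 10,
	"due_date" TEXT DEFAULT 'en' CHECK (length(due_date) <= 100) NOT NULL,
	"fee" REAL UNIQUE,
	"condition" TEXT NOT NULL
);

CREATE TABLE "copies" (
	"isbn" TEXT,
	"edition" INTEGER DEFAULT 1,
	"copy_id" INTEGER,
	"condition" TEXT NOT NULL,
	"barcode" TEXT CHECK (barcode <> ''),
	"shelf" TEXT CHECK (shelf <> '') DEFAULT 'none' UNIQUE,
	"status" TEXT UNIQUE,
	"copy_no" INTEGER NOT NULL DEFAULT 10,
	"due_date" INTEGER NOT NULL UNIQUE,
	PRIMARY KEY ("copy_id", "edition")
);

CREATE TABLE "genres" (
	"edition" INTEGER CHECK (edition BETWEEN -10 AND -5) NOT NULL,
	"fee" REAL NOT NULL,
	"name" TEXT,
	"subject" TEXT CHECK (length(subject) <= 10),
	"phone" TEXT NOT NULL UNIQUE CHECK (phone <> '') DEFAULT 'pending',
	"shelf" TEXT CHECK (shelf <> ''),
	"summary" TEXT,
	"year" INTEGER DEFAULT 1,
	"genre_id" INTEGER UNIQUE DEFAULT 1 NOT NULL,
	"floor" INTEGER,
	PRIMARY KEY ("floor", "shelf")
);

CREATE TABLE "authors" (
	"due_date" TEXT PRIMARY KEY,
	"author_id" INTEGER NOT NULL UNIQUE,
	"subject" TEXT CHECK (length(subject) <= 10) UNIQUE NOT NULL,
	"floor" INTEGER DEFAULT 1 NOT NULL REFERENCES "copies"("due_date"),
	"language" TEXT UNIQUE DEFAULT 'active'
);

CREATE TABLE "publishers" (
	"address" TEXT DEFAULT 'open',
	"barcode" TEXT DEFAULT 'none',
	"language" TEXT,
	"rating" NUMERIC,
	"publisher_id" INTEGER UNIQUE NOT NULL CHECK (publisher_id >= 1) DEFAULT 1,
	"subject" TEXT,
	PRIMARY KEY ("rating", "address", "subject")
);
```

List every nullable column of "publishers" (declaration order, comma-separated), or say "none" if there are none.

- address: part of the PRIMARY KEY, which implies NOT NULL → not nullable.
- barcode: DEFAULT only fills an omitted column; an explicit NULL is still allowed → nullable.
- language: no NOT NULL constraint applies → nullable.
- rating: part of the PRIMARY KEY, which implies NOT NULL → not nullable.
- publisher_id: declared NOT NULL → not nullable.
- subject: part of the PRIMARY KEY, which implies NOT NULL → not nullable.

barcode, language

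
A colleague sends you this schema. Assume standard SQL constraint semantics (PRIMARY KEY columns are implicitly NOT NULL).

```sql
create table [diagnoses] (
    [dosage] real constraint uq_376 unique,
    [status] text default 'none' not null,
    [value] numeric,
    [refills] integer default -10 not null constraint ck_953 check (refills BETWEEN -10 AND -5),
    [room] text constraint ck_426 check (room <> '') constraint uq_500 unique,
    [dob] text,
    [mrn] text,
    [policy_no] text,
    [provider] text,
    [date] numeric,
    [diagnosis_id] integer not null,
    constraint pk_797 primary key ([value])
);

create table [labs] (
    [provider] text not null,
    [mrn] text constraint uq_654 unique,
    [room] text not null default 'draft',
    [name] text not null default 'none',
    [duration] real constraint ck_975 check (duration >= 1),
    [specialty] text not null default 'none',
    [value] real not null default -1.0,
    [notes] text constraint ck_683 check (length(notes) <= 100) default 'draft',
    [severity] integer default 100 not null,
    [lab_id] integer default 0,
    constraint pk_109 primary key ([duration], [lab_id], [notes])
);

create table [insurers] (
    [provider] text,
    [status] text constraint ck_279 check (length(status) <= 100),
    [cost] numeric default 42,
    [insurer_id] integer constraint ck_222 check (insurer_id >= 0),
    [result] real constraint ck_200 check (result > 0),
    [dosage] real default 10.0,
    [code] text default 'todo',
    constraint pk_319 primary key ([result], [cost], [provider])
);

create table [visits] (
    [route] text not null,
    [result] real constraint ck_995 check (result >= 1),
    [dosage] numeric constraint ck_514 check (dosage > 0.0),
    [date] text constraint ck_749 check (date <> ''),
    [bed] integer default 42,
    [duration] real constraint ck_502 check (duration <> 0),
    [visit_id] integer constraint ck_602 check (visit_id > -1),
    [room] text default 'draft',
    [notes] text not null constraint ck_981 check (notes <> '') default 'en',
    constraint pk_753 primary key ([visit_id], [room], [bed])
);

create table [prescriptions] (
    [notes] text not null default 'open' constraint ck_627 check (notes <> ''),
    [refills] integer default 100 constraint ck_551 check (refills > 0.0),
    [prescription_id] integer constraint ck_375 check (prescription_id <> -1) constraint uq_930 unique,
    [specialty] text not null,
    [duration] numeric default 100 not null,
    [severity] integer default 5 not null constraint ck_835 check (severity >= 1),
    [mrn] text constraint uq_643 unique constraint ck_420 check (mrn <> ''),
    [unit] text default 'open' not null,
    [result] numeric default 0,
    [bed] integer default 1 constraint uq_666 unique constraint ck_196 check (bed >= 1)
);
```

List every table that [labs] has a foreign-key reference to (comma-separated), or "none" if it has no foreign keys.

none

No column in labs has a REFERENCES clause.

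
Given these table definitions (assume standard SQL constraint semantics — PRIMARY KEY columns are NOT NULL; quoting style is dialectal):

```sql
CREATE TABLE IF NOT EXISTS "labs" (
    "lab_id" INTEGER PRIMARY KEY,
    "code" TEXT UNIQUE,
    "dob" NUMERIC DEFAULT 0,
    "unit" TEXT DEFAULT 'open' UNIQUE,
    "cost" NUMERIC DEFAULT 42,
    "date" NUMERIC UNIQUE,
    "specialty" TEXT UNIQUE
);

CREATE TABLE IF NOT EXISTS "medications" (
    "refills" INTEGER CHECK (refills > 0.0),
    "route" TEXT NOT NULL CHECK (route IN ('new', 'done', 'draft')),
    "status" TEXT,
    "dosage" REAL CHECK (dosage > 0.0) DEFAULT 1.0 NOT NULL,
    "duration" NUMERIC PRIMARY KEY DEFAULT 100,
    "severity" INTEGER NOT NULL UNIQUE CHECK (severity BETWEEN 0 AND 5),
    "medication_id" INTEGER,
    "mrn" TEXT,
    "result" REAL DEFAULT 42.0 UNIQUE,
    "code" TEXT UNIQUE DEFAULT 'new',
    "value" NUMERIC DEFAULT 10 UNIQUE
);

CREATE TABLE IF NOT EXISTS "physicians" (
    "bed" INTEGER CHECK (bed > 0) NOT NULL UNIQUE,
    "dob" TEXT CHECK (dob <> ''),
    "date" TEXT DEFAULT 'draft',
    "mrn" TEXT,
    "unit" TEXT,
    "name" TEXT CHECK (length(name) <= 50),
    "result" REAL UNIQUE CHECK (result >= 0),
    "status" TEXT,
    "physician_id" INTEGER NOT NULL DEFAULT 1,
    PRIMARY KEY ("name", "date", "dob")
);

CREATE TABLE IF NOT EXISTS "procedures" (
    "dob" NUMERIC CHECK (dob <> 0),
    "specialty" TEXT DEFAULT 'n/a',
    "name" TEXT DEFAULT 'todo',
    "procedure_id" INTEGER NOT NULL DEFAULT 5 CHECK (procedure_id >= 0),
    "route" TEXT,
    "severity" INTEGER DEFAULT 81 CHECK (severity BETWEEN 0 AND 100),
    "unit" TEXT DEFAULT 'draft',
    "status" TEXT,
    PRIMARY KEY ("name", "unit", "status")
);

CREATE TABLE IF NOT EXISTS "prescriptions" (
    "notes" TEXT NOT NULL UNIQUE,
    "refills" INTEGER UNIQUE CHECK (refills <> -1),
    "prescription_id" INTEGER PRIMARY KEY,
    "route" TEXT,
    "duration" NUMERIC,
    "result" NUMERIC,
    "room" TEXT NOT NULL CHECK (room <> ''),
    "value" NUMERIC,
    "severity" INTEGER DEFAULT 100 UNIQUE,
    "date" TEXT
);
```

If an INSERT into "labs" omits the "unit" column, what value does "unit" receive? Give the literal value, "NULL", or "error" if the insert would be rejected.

unit has an explicit DEFAULT 'open'.
When the column is omitted from an INSERT, that default is used.

'open'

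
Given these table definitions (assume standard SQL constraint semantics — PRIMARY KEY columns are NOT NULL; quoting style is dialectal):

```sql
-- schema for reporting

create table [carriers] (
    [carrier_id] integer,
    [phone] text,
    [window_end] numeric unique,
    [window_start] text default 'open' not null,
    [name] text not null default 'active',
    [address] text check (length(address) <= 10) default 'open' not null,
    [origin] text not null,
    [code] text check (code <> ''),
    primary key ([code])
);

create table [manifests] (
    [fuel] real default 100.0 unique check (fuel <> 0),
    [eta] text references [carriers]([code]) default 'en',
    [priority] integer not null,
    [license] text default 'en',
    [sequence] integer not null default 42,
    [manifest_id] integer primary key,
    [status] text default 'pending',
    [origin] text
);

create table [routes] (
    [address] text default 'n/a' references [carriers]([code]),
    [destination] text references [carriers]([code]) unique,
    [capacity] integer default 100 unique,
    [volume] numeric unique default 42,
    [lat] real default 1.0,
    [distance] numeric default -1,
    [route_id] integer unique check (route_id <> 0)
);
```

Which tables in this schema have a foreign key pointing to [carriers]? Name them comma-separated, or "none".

- manifests.eta references carriers(code).
- routes.address references carriers(code).
- routes.destination references carriers(code).

manifests, routes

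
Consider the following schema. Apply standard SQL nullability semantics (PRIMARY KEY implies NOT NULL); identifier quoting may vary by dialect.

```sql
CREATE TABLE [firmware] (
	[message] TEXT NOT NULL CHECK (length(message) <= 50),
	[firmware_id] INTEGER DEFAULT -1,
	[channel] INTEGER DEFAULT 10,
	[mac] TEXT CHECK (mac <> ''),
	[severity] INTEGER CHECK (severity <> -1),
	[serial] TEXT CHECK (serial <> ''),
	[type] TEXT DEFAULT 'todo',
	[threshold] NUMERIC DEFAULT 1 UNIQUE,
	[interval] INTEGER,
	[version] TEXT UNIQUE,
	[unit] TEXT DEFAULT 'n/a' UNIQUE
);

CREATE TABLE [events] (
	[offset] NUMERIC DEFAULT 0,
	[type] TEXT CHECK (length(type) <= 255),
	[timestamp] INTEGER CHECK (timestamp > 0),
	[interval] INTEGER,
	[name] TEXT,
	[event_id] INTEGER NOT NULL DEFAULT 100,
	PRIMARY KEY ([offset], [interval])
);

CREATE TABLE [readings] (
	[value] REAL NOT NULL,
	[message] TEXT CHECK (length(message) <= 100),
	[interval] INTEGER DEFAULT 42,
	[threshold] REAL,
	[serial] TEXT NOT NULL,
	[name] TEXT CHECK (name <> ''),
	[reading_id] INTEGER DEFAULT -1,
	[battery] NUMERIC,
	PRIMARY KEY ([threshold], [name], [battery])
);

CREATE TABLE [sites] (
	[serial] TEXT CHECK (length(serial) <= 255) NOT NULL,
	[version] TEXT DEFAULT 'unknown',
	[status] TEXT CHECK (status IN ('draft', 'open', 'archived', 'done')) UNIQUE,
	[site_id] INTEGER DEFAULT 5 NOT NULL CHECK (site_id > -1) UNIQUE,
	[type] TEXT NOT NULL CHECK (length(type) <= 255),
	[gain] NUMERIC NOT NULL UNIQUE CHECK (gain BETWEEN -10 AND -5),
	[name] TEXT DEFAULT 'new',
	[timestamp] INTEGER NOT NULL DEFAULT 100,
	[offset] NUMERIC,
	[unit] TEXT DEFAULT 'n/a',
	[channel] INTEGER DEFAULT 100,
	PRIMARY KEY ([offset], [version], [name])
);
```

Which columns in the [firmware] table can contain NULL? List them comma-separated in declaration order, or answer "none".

firmware_id, channel, mac, severity, serial, type, threshold, interval, version, unit

- message: declared NOT NULL → not nullable.
- firmware_id: DEFAULT only fills an omitted column; an explicit NULL is still allowed → nullable.
- channel: DEFAULT only fills an omitted column; an explicit NULL is still allowed → nullable.
- mac: CHECK does not forbid NULL (a CHECK constraint passes when its expression is NULL) → nullable.
- severity: CHECK does not forbid NULL (a CHECK constraint passes when its expression is NULL) → nullable.
- serial: CHECK does not forbid NULL (a CHECK constraint passes when its expression is NULL) → nullable.
- type: DEFAULT only fills an omitted column; an explicit NULL is still allowed → nullable.
- threshold: UNIQUE does not imply NOT NULL → nullable.
- interval: no NOT NULL constraint applies → nullable.
- version: UNIQUE does not imply NOT NULL → nullable.
- unit: UNIQUE does not imply NOT NULL → nullable.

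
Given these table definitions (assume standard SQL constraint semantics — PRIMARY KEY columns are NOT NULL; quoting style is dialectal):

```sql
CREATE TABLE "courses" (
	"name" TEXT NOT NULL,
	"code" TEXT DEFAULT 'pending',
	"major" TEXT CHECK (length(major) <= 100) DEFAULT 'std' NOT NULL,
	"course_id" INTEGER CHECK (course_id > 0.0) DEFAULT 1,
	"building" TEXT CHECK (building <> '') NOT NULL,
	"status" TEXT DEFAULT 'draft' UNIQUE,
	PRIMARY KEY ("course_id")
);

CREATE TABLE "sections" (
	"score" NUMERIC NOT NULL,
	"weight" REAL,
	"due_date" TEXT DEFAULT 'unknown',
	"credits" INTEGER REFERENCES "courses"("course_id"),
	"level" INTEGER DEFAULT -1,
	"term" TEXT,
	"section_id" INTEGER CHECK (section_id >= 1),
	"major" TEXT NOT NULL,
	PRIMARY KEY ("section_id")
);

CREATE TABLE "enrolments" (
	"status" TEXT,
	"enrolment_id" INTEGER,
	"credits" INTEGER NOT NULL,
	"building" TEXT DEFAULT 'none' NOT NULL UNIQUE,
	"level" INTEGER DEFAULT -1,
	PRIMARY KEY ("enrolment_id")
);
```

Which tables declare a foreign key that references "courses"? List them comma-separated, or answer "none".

- sections.credits references courses(course_id).

sections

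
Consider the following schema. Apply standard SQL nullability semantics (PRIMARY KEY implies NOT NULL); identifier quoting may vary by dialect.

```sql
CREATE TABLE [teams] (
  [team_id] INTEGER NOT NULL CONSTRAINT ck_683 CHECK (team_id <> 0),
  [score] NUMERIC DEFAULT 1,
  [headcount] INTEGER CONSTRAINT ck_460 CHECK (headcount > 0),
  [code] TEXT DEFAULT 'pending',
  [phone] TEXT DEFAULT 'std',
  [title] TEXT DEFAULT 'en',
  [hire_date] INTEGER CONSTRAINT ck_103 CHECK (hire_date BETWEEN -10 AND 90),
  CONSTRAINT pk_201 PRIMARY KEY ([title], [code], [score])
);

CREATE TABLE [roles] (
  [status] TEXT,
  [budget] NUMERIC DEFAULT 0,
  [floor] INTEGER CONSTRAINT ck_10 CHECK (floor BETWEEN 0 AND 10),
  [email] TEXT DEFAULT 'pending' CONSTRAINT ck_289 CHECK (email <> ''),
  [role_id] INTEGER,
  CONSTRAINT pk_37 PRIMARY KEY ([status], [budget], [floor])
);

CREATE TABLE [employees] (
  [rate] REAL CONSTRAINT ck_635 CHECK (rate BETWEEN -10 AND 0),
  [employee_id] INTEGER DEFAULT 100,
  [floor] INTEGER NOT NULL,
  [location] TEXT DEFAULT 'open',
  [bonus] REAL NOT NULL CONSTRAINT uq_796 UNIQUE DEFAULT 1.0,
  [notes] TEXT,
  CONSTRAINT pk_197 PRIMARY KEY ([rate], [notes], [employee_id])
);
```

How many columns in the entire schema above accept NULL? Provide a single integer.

6

teams: 3 nullable (headcount, phone, hire_date — PK (title, code, score) and explicit NOT NULL columns excluded).
roles: 2 nullable (email, role_id — PK (status, budget, floor) and explicit NOT NULL columns excluded).
employees: 1 nullable (location — PK (rate, notes, employee_id) and explicit NOT NULL columns excluded).
Total: 3 + 2 + 1 = 6.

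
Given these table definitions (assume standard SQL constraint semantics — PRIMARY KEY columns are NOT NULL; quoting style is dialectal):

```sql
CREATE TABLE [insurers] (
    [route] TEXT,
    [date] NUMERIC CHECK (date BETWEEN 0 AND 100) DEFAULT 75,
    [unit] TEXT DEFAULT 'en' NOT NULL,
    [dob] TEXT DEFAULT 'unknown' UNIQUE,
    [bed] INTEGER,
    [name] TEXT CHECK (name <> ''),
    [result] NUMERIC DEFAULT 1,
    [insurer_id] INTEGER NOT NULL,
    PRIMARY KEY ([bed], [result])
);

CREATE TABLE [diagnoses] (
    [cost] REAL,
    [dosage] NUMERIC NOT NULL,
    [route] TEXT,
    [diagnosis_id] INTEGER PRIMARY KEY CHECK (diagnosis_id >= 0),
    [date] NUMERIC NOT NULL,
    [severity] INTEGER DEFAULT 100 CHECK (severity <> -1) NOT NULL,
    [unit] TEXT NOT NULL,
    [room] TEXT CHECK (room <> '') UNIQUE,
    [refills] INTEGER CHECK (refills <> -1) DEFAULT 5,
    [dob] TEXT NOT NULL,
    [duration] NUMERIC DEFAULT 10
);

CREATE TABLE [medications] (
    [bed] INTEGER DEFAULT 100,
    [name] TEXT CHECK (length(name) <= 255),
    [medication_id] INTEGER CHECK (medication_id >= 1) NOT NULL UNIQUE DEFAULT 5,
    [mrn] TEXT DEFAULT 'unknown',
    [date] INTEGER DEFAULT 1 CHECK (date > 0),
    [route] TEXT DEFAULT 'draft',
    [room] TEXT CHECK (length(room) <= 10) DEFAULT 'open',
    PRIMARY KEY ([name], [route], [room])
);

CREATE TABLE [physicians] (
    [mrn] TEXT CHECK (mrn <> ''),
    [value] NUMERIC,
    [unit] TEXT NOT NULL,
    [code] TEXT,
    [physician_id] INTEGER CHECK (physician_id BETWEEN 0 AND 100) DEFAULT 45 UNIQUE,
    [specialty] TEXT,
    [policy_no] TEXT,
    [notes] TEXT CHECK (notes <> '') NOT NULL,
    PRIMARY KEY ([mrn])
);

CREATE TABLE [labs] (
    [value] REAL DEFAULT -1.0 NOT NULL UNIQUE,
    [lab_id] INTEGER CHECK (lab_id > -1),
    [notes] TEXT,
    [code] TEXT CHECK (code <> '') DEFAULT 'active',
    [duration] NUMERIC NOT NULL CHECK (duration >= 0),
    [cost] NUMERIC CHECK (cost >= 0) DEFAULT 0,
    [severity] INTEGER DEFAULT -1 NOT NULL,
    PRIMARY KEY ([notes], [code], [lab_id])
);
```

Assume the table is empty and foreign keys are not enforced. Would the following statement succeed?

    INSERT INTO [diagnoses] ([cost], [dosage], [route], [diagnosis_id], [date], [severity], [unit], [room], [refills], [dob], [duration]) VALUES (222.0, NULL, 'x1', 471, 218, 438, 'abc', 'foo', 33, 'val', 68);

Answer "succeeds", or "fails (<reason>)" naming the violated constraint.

dosage is explicitly set to NULL, but dosage is declared NOT NULL.

fails (NOT NULL on dosage)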